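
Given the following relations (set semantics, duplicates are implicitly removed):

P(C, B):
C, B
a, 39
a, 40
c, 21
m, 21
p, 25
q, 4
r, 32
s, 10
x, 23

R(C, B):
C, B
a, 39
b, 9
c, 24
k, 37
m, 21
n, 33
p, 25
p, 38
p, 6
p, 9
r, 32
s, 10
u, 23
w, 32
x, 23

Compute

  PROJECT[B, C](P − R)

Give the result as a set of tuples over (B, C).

{(21, c), (4, q), (40, a)}

Difference: {(a, 39), (a, 40), (c, 21), (m, 21), (p, 25), (q, 4), (r, 32), (s, 10), (x, 23)} with {(a, 39), (b, 9), (c, 24), (k, 37), (m, 21), (n, 33), (p, 25), (p, 38), (p, 6), (p, 9), (r, 32), (s, 10), (u, 23), (w, 32), (x, 23)} → {(a, 40), (c, 21), (q, 4)}
π_{B, C} gives {(21, c), (4, q), (40, a)}.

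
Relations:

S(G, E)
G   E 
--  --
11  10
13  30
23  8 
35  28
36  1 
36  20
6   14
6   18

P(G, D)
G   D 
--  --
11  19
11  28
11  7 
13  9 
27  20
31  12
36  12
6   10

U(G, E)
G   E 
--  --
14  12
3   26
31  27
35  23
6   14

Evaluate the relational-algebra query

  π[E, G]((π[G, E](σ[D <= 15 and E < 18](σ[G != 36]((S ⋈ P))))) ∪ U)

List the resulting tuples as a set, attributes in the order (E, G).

{(10, 11), (12, 14), (14, 6), (23, 35), (26, 3), (27, 31)}

Joining S and P on G yields {(11, 10, 19), (11, 10, 28), (11, 10, 7), (13, 30, 9), (36, 1, 12), (36, 20, 12), (6, 14, 10), (6, 18, 10)}.
Filtering on G != 36 leaves {(11, 10, 19), (11, 10, 28), (11, 10, 7), (13, 30, 9), (6, 14, 10), (6, 18, 10)}.
Filtering on D <= 15 and E < 18 leaves {(11, 10, 7), (6, 14, 10)}.
π[G, E]: project onto (G, E) → {(11, 10), (6, 14)}
Set union of the two operands is {(11, 10), (14, 12), (3, 26), (31, 27), (35, 23), (6, 14)}.
π[E, G]: project onto (E, G) → {(10, 11), (12, 14), (14, 6), (23, 35), (26, 3), (27, 31)}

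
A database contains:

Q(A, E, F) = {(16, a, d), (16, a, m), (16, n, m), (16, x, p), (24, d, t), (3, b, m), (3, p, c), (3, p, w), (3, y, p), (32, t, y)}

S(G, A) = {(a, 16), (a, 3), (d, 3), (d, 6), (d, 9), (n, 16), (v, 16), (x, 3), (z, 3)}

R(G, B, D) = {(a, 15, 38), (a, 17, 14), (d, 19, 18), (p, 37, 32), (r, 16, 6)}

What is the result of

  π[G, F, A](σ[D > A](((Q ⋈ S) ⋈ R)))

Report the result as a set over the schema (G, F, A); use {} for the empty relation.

Q ⋈ S (natural join on A): {(16, a, d, a), (16, a, d, n), (16, a, d, v), (16, a, m, a), (16, a, m, n), (16, a, m, v), (16, n, m, a), (16, n, m, n), (16, n, m, v), (16, x, p, a), (16, x, p, n), (16, x, p, v), (3, b, m, a), (3, b, m, d), (3, b, m, x), (3, b, m, z), (3, p, c, a), (3, p, c, d), (3, p, c, x), (3, p, c, z), (3, p, w, a), (3, p, w, d), (3, p, w, x), (3, p, w, z), (3, y, p, a), (3, y, p, d), (3, y, p, x), (3, y, p, z)}
(Q ⋈ S) ⋈ R (natural join on G): {(16, a, d, a, 15, 38), (16, a, d, a, 17, 14), (16, a, m, a, 15, 38), (16, a, m, a, 17, 14), (16, n, m, a, 15, 38), (16, n, m, a, 17, 14), (16, x, p, a, 15, 38), (16, x, p, a, 17, 14), (3, b, m, a, 15, 38), (3, b, m, a, 17, 14), (3, b, m, d, 19, 18), (3, p, c, a, 15, 38), (3, p, c, a, 17, 14), (3, p, c, d, 19, 18), (3, p, w, a, 15, 38), (3, p, w, a, 17, 14), (3, p, w, d, 19, 18), (3, y, p, a, 15, 38), (3, y, p, a, 17, 14), (3, y, p, d, 19, 18)}
σ[D > A]: keep tuples satisfying D > A → {(16, a, d, a, 15, 38), (16, a, m, a, 15, 38), (16, n, m, a, 15, 38), (16, x, p, a, 15, 38), (3, b, m, a, 15, 38), (3, b, m, a, 17, 14), (3, b, m, d, 19, 18), (3, p, c, a, 15, 38), (3, p, c, a, 17, 14), (3, p, c, d, 19, 18), (3, p, w, a, 15, 38), (3, p, w, a, 17, 14), (3, p, w, d, 19, 18), (3, y, p, a, 15, 38), (3, y, p, a, 17, 14), (3, y, p, d, 19, 18)}
Projecting to G, F, A (5 duplicate(s) eliminated): {(a, c, 3), (a, d, 16), (a, m, 16), (a, m, 3), (a, p, 16), (a, p, 3), (a, w, 3), (d, c, 3), (d, m, 3), (d, p, 3), (d, w, 3)}

{(a, c, 3), (a, d, 16), (a, m, 16), (a, m, 3), (a, p, 16), (a, p, 3), (a, w, 3), (d, c, 3), (d, m, 3), (d, p, 3), (d, w, 3)}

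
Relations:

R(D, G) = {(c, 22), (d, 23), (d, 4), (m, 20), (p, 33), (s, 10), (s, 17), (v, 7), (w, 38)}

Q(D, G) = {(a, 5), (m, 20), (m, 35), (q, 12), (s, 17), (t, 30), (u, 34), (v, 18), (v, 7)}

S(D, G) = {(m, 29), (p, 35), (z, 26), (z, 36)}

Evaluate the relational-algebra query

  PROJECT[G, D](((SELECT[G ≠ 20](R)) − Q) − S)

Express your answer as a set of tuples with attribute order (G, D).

{(10, s), (22, c), (23, d), (33, p), (38, w), (4, d)}

Filtering on G ≠ 20 leaves {(c, 22), (d, 23), (d, 4), (p, 33), (s, 10), (s, 17), (v, 7), (w, 38)}.
Taking the difference: {(c, 22), (d, 23), (d, 4), (p, 33), (s, 10), (w, 38)}
Taking the difference: {(c, 22), (d, 23), (d, 4), (p, 33), (s, 10), (w, 38)}
Projecting to G, D: {(10, s), (22, c), (23, d), (33, p), (38, w), (4, d)}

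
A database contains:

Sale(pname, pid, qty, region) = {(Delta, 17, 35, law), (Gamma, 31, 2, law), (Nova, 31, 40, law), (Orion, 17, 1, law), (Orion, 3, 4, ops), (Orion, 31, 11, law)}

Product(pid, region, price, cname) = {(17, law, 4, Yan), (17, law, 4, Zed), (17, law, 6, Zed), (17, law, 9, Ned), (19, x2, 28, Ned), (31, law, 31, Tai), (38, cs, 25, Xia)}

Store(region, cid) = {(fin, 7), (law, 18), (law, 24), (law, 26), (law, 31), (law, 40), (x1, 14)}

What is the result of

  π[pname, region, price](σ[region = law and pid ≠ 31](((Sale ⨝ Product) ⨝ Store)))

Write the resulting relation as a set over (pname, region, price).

Natural join on pid, region: {(Delta, 17, 35, law, 4, Yan), (Delta, 17, 35, law, 4, Zed), (Delta, 17, 35, law, 6, Zed), (Delta, 17, 35, law, 9, Ned), (Gamma, 31, 2, law, 31, Tai), (Nova, 31, 40, law, 31, Tai), (Orion, 17, 1, law, 4, Yan), (Orion, 17, 1, law, 4, Zed), (Orion, 17, 1, law, 6, Zed), (Orion, 17, 1, law, 9, Ned), (Orion, 31, 11, law, 31, Tai)}
Natural join on region: {(Delta, 17, 35, law, 4, Yan, 18), (Delta, 17, 35, law, 4, Yan, 24), (Delta, 17, 35, law, 4, Yan, 26), (Delta, 17, 35, law, 4, Yan, 31), (Delta, 17, 35, law, 4, Yan, 40), (Delta, 17, 35, law, 4, Zed, 18), (Delta, 17, 35, law, 4, Zed, 24), (Delta, 17, 35, law, 4, Zed, 26), (Delta, 17, 35, law, 4, Zed, 31), (Delta, 17, 35, law, 4, Zed, 40), (Delta, 17, 35, law, 6, Zed, 18), (Delta, 17, 35, law, 6, Zed, 24), (Delta, 17, 35, law, 6, Zed, 26), (Delta, 17, 35, law, 6, Zed, 31), (Delta, 17, 35, law, 6, Zed, 40), (Delta, 17, 35, law, 9, Ned, 18), (Delta, 17, 35, law, 9, Ned, 24), (Delta, 17, 35, law, 9, Ned, 26), (Delta, 17, 35, law, 9, Ned, 31), (Delta, 17, 35, law, 9, Ned, 40), (Gamma, 31, 2, law, 31, Tai, 18), (Gamma, 31, 2, law, 31, Tai, 24), (Gamma, 31, 2, law, 31, Tai, 26), (Gamma, 31, 2, law, 31, Tai, 31), (Gamma, 31, 2, law, 31, Tai, 40), (Nova, 31, 40, law, 31, Tai, 18), (Nova, 31, 40, law, 31, Tai, 24), (Nova, 31, 40, law, 31, Tai, 26), (Nova, 31, 40, law, 31, Tai, 31), (Nova, 31, 40, law, 31, Tai, 40), (Orion, 17, 1, law, 4, Yan, 18), (Orion, 17, 1, law, 4, Yan, 24), (Orion, 17, 1, law, 4, Yan, 26), (Orion, 17, 1, law, 4, Yan, 31), (Orion, 17, 1, law, 4, Yan, 40), (Orion, 17, 1, law, 4, Zed, 18), (Orion, 17, 1, law, 4, Zed, 24), (Orion, 17, 1, law, 4, Zed, 26), (Orion, 17, 1, law, 4, Zed, 31), (Orion, 17, 1, law, 4, Zed, 40), (Orion, 17, 1, law, 6, Zed, 18), (Orion, 17, 1, law, 6, Zed, 24), (Orion, 17, 1, law, 6, Zed, 26), (Orion, 17, 1, law, 6, Zed, 31), (Orion, 17, 1, law, 6, Zed, 40), (Orion, 17, 1, law, 9, Ned, 18), (Orion, 17, 1, law, 9, Ned, 24), (Orion, 17, 1, law, 9, Ned, 26), (Orion, 17, 1, law, 9, Ned, 31), (Orion, 17, 1, law, 9, Ned, 40), (Orion, 31, 11, law, 31, Tai, 18), (Orion, 31, 11, law, 31, Tai, 24), (Orion, 31, 11, law, 31, Tai, 26), (Orion, 31, 11, law, 31, Tai, 31), (Orion, 31, 11, law, 31, Tai, 40)}
Selection region = law and pid ≠ 31: {(Delta, 17, 35, law, 4, Yan, 18), (Delta, 17, 35, law, 4, Yan, 24), (Delta, 17, 35, law, 4, Yan, 26), (Delta, 17, 35, law, 4, Yan, 31), (Delta, 17, 35, law, 4, Yan, 40), (Delta, 17, 35, law, 4, Zed, 18), (Delta, 17, 35, law, 4, Zed, 24), (Delta, 17, 35, law, 4, Zed, 26), (Delta, 17, 35, law, 4, Zed, 31), (Delta, 17, 35, law, 4, Zed, 40), (Delta, 17, 35, law, 6, Zed, 18), (Delta, 17, 35, law, 6, Zed, 24), (Delta, 17, 35, law, 6, Zed, 26), (Delta, 17, 35, law, 6, Zed, 31), (Delta, 17, 35, law, 6, Zed, 40), (Delta, 17, 35, law, 9, Ned, 18), (Delta, 17, 35, law, 9, Ned, 24), (Delta, 17, 35, law, 9, Ned, 26), (Delta, 17, 35, law, 9, Ned, 31), (Delta, 17, 35, law, 9, Ned, 40), (Orion, 17, 1, law, 4, Yan, 18), (Orion, 17, 1, law, 4, Yan, 24), (Orion, 17, 1, law, 4, Yan, 26), (Orion, 17, 1, law, 4, Yan, 31), (Orion, 17, 1, law, 4, Yan, 40), (Orion, 17, 1, law, 4, Zed, 18), (Orion, 17, 1, law, 4, Zed, 24), (Orion, 17, 1, law, 4, Zed, 26), (Orion, 17, 1, law, 4, Zed, 31), (Orion, 17, 1, law, 4, Zed, 40), (Orion, 17, 1, law, 6, Zed, 18), (Orion, 17, 1, law, 6, Zed, 24), (Orion, 17, 1, law, 6, Zed, 26), (Orion, 17, 1, law, 6, Zed, 31), (Orion, 17, 1, law, 6, Zed, 40), (Orion, 17, 1, law, 9, Ned, 18), (Orion, 17, 1, law, 9, Ned, 24), (Orion, 17, 1, law, 9, Ned, 26), (Orion, 17, 1, law, 9, Ned, 31), (Orion, 17, 1, law, 9, Ned, 40)}
Projecting to pname, region, price (34 duplicate(s) eliminated): {(Delta, law, 4), (Delta, law, 6), (Delta, law, 9), (Orion, law, 4), (Orion, law, 6), (Orion, law, 9)}

{(Delta, law, 4), (Delta, law, 6), (Delta, law, 9), (Orion, law, 4), (Orion, law, 6), (Orion, law, 9)}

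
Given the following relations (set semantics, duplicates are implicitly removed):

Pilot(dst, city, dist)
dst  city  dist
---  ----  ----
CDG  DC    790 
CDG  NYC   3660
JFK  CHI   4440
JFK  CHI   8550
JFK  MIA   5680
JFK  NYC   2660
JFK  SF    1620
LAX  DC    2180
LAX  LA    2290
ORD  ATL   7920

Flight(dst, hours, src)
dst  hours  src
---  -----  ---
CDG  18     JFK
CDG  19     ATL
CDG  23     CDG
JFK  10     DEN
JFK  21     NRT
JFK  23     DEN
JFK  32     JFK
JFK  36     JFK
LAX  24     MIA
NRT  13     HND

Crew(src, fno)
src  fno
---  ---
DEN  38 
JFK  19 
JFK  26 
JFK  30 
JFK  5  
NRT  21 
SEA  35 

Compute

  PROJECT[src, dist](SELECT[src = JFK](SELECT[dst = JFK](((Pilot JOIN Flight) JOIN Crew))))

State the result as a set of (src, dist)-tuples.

{(JFK, 1620), (JFK, 2660), (JFK, 4440), (JFK, 5680), (JFK, 8550)}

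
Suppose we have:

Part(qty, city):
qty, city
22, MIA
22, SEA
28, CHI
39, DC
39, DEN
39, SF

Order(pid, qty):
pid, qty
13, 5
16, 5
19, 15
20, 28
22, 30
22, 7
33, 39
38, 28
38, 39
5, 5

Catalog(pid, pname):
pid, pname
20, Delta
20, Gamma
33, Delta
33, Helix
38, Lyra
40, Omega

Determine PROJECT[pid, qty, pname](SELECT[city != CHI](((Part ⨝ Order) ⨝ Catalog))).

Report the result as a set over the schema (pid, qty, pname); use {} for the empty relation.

Part ⋈ Order (natural join on qty): {(28, CHI, 20), (28, CHI, 38), (39, DC, 33), (39, DC, 38), (39, DEN, 33), (39, DEN, 38), (39, SF, 33), (39, SF, 38)}
(Part ⨝ Order) ⋈ Catalog (natural join on pid): {(28, CHI, 20, Delta), (28, CHI, 20, Gamma), (28, CHI, 38, Lyra), (39, DC, 33, Delta), (39, DC, 33, Helix), (39, DC, 38, Lyra), (39, DEN, 33, Delta), (39, DEN, 33, Helix), (39, DEN, 38, Lyra), (39, SF, 33, Delta), (39, SF, 33, Helix), (39, SF, 38, Lyra)}
Filtering on city != CHI leaves {(39, DC, 33, Delta), (39, DC, 33, Helix), (39, DC, 38, Lyra), (39, DEN, 33, Delta), (39, DEN, 33, Helix), (39, DEN, 38, Lyra), (39, SF, 33, Delta), (39, SF, 33, Helix), (39, SF, 38, Lyra)}.
π[pid, qty, pname]: project onto (pid, qty, pname) (6 duplicate(s) eliminated) → {(33, 39, Delta), (33, 39, Helix), (38, 39, Lyra)}

{(33, 39, Delta), (33, 39, Helix), (38, 39, Lyra)}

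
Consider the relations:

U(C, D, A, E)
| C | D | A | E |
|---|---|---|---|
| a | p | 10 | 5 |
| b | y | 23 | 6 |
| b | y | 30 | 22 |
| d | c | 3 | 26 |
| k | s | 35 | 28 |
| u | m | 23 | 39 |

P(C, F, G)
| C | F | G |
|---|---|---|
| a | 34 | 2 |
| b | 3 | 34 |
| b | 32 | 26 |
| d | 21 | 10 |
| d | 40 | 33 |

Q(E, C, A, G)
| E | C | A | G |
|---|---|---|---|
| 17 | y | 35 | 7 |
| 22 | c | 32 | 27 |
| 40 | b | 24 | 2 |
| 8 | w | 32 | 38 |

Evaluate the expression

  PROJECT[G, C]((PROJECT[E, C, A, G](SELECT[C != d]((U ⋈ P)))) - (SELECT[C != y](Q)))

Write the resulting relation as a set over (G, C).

{(2, a), (26, b), (34, b)}

Joining U and P on C yields {(a, p, 10, 5, 34, 2), (b, y, 23, 6, 3, 34), (b, y, 23, 6, 32, 26), (b, y, 30, 22, 3, 34), (b, y, 30, 22, 32, 26), (d, c, 3, 26, 21, 10), (d, c, 3, 26, 40, 33)}.
Selection C != d: {(a, p, 10, 5, 34, 2), (b, y, 23, 6, 3, 34), (b, y, 23, 6, 32, 26), (b, y, 30, 22, 3, 34), (b, y, 30, 22, 32, 26)}
π_{E, C, A, G} gives {(22, b, 30, 26), (22, b, 30, 34), (5, a, 10, 2), (6, b, 23, 26), (6, b, 23, 34)}.
Selection C != y: {(22, c, 32, 27), (40, b, 24, 2), (8, w, 32, 38)}
Set difference of the two operands is {(22, b, 30, 26), (22, b, 30, 34), (5, a, 10, 2), (6, b, 23, 26), (6, b, 23, 34)}.
π_{G, C} gives {(2, a), (26, b), (34, b)} (2 duplicate(s) eliminated).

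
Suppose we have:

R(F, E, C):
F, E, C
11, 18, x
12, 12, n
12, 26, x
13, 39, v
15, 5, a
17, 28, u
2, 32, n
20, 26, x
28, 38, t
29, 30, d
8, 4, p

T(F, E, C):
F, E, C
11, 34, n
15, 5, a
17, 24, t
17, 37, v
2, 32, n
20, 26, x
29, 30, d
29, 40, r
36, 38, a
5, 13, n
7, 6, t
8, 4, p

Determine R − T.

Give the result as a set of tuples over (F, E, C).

{(11, 18, x), (12, 12, n), (12, 26, x), (13, 39, v), (17, 28, u), (28, 38, t)}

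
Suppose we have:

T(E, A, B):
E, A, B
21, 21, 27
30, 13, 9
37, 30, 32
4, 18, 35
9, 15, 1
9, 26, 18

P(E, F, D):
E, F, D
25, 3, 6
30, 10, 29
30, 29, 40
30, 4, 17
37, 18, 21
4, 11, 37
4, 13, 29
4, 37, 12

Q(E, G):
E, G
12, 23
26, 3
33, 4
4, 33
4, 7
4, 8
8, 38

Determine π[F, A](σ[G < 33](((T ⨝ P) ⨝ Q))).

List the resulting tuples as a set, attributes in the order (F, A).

{(11, 18), (13, 18), (37, 18)}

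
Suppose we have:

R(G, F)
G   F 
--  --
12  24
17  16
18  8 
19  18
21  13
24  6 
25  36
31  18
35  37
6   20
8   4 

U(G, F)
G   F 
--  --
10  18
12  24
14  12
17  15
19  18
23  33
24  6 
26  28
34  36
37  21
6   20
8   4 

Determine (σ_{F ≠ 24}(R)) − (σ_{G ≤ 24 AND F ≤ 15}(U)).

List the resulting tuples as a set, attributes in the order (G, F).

Filtering on F ≠ 24 leaves {(17, 16), (18, 8), (19, 18), (21, 13), (24, 6), (25, 36), (31, 18), (35, 37), (6, 20), (8, 4)}.
Filtering on G ≤ 24 AND F ≤ 15 leaves {(14, 12), (17, 15), (24, 6), (8, 4)}.
Difference: {(17, 16), (18, 8), (19, 18), (21, 13), (24, 6), (25, 36), (31, 18), (35, 37), (6, 20), (8, 4)} with {(14, 12), (17, 15), (24, 6), (8, 4)} → {(17, 16), (18, 8), (19, 18), (21, 13), (25, 36), (31, 18), (35, 37), (6, 20)}

{(17, 16), (18, 8), (19, 18), (21, 13), (25, 36), (31, 18), (35, 37), (6, 20)}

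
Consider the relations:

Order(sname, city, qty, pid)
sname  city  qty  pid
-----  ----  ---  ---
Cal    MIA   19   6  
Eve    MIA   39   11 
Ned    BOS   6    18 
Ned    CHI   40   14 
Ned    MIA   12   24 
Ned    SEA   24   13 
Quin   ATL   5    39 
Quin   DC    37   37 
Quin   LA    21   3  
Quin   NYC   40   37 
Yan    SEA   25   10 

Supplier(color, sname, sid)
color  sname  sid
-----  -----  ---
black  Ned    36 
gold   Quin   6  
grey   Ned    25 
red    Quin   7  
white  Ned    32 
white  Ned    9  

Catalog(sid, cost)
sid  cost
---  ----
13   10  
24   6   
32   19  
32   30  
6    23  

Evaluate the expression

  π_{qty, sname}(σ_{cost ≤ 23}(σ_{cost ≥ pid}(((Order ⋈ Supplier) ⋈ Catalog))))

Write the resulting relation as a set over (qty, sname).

{(21, Quin), (24, Ned), (40, Ned), (6, Ned)}

Order ⋈ Supplier (natural join on sname): {(Ned, BOS, 6, 18, black, 36), (Ned, BOS, 6, 18, grey, 25), (Ned, BOS, 6, 18, white, 32), (Ned, BOS, 6, 18, white, 9), (Ned, CHI, 40, 14, black, 36), (Ned, CHI, 40, 14, grey, 25), (Ned, CHI, 40, 14, white, 32), (Ned, CHI, 40, 14, white, 9), (Ned, MIA, 12, 24, black, 36), (Ned, MIA, 12, 24, grey, 25), (Ned, MIA, 12, 24, white, 32), (Ned, MIA, 12, 24, white, 9), (Ned, SEA, 24, 13, black, 36), (Ned, SEA, 24, 13, grey, 25), (Ned, SEA, 24, 13, white, 32), (Ned, SEA, 24, 13, white, 9), (Quin, ATL, 5, 39, gold, 6), (Quin, ATL, 5, 39, red, 7), (Quin, DC, 37, 37, gold, 6), (Quin, DC, 37, 37, red, 7), (Quin, LA, 21, 3, gold, 6), (Quin, LA, 21, 3, red, 7), (Quin, NYC, 40, 37, gold, 6), (Quin, NYC, 40, 37, red, 7)}
(Order ⋈ Supplier) ⋈ Catalog (natural join on sid): {(Ned, BOS, 6, 18, white, 32, 19), (Ned, BOS, 6, 18, white, 32, 30), (Ned, CHI, 40, 14, white, 32, 19), (Ned, CHI, 40, 14, white, 32, 30), (Ned, MIA, 12, 24, white, 32, 19), (Ned, MIA, 12, 24, white, 32, 30), (Ned, SEA, 24, 13, white, 32, 19), (Ned, SEA, 24, 13, white, 32, 30), (Quin, ATL, 5, 39, gold, 6, 23), (Quin, DC, 37, 37, gold, 6, 23), (Quin, LA, 21, 3, gold, 6, 23), (Quin, NYC, 40, 37, gold, 6, 23)}
Apply σ_{cost ≥ pid}; surviving tuples: {(Ned, BOS, 6, 18, white, 32, 19), (Ned, BOS, 6, 18, white, 32, 30), (Ned, CHI, 40, 14, white, 32, 19), (Ned, CHI, 40, 14, white, 32, 30), (Ned, MIA, 12, 24, white, 32, 30), (Ned, SEA, 24, 13, white, 32, 19), (Ned, SEA, 24, 13, white, 32, 30), (Quin, LA, 21, 3, gold, 6, 23)}
Apply σ_{cost ≤ 23}; surviving tuples: {(Ned, BOS, 6, 18, white, 32, 19), (Ned, CHI, 40, 14, white, 32, 19), (Ned, SEA, 24, 13, white, 32, 19), (Quin, LA, 21, 3, gold, 6, 23)}
Projecting to qty, sname: {(21, Quin), (24, Ned), (40, Ned), (6, Ned)}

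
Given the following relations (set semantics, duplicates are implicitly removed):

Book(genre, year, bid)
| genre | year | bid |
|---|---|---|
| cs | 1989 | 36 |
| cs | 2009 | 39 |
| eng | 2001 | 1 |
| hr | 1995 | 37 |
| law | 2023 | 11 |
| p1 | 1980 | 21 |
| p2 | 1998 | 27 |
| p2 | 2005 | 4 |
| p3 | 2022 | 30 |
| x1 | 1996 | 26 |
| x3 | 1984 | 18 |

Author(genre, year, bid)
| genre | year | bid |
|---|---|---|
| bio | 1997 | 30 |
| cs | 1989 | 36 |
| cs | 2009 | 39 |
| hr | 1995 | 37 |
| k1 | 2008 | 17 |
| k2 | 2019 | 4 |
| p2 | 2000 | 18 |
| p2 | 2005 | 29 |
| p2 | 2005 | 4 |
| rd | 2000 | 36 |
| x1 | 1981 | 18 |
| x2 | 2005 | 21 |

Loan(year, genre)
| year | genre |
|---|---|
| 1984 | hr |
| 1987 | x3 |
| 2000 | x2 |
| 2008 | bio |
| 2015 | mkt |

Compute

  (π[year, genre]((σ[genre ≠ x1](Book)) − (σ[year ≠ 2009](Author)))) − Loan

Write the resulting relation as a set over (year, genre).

{(1980, p1), (1984, x3), (1998, p2), (2001, eng), (2009, cs), (2022, p3), (2023, law)}

Apply σ_{genre ≠ x1}; surviving tuples: {(cs, 1989, 36), (cs, 2009, 39), (eng, 2001, 1), (hr, 1995, 37), (law, 2023, 11), (p1, 1980, 21), (p2, 1998, 27), (p2, 2005, 4), (p3, 2022, 30), (x3, 1984, 18)}
Apply σ_{year ≠ 2009}; surviving tuples: {(bio, 1997, 30), (cs, 1989, 36), (hr, 1995, 37), (k1, 2008, 17), (k2, 2019, 4), (p2, 2000, 18), (p2, 2005, 29), (p2, 2005, 4), (rd, 2000, 36), (x1, 1981, 18), (x2, 2005, 21)}
Difference: {(cs, 1989, 36), (cs, 2009, 39), (eng, 2001, 1), (hr, 1995, 37), (law, 2023, 11), (p1, 1980, 21), (p2, 1998, 27), (p2, 2005, 4), (p3, 2022, 30), (x3, 1984, 18)} with {(bio, 1997, 30), (cs, 1989, 36), (hr, 1995, 37), (k1, 2008, 17), (k2, 2019, 4), (p2, 2000, 18), (p2, 2005, 29), (p2, 2005, 4), (rd, 2000, 36), (x1, 1981, 18), (x2, 2005, 21)} → {(cs, 2009, 39), (eng, 2001, 1), (law, 2023, 11), (p1, 1980, 21), (p2, 1998, 27), (p3, 2022, 30), (x3, 1984, 18)}
Projecting to year, genre: {(1980, p1), (1984, x3), (1998, p2), (2001, eng), (2009, cs), (2022, p3), (2023, law)}
Difference: {(1980, p1), (1984, x3), (1998, p2), (2001, eng), (2009, cs), (2022, p3), (2023, law)} with {(1984, hr), (1987, x3), (2000, x2), (2008, bio), (2015, mkt)} → {(1980, p1), (1984, x3), (1998, p2), (2001, eng), (2009, cs), (2022, p3), (2023, law)}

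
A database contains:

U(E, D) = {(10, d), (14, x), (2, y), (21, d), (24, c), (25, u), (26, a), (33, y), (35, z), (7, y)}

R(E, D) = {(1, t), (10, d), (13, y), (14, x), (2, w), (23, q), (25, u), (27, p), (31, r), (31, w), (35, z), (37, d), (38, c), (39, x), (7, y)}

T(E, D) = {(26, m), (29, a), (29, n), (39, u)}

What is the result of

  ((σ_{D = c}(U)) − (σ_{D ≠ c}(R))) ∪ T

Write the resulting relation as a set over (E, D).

σ[D = c]: keep tuples satisfying D = c → {(24, c)}
σ[D ≠ c]: keep tuples satisfying D ≠ c → {(1, t), (10, d), (13, y), (14, x), (2, w), (23, q), (25, u), (27, p), (31, r), (31, w), (35, z), (37, d), (39, x), (7, y)}
Taking the difference: {(24, c)}
Taking the union: {(24, c), (26, m), (29, a), (29, n), (39, u)}

{(24, c), (26, m), (29, a), (29, n), (39, u)}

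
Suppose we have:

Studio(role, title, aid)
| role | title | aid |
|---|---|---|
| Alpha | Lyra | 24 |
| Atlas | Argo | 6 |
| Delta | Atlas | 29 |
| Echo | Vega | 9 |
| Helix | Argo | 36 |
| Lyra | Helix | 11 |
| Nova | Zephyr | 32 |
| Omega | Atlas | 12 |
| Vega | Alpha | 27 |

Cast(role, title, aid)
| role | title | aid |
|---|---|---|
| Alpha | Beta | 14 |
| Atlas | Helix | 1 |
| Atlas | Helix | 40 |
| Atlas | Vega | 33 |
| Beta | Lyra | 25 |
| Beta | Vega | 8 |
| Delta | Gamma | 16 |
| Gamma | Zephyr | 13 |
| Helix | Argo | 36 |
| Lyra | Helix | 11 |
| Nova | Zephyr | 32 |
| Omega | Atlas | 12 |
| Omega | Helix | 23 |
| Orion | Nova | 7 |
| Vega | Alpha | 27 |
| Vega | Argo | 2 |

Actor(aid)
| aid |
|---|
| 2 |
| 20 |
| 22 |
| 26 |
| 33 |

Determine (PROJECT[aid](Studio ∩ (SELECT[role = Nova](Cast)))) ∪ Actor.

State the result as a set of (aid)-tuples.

{2, 20, 22, 26, 32, 33}

Apply σ_{role = Nova}; surviving tuples: {(Nova, Zephyr, 32)}
Intersection: {(Alpha, Lyra, 24), (Atlas, Argo, 6), (Delta, Atlas, 29), (Echo, Vega, 9), (Helix, Argo, 36), (Lyra, Helix, 11), (Nova, Zephyr, 32), (Omega, Atlas, 12), (Vega, Alpha, 27)} with {(Nova, Zephyr, 32)} → {(Nova, Zephyr, 32)}
Keep only column(s) aid: {32}
Union: {32} with {2, 20, 22, 26, 33} → {2, 20, 22, 26, 32, 33}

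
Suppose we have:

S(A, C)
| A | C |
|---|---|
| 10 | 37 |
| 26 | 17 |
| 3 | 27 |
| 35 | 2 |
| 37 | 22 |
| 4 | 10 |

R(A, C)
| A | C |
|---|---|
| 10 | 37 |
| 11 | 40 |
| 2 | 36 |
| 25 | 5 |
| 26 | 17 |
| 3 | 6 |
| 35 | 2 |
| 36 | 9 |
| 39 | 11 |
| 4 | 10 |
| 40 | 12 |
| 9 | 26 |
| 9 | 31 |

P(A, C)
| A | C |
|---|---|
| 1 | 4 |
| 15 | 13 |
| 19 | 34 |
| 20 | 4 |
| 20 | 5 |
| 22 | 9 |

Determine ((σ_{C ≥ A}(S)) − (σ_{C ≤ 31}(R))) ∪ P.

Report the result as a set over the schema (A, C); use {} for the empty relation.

{(1, 4), (10, 37), (15, 13), (19, 34), (20, 4), (20, 5), (22, 9), (3, 27)}

σ[C ≥ A]: keep tuples satisfying C ≥ A → {(10, 37), (3, 27), (4, 10)}
σ[C ≤ 31]: keep tuples satisfying C ≤ 31 → {(25, 5), (26, 17), (3, 6), (35, 2), (36, 9), (39, 11), (4, 10), (40, 12), (9, 26), (9, 31)}
Taking the difference: {(10, 37), (3, 27)}
Taking the union: {(1, 4), (10, 37), (15, 13), (19, 34), (20, 4), (20, 5), (22, 9), (3, 27)}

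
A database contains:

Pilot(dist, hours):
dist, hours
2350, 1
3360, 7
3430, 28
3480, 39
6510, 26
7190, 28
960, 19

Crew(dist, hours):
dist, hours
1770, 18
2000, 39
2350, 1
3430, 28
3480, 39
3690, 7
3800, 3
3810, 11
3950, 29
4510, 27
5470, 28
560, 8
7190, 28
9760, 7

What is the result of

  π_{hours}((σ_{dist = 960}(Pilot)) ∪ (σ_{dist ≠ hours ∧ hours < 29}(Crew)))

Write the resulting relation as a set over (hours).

Selection dist = 960: {(960, 19)}
Selection dist ≠ hours ∧ hours < 29: {(1770, 18), (2350, 1), (3430, 28), (3690, 7), (3800, 3), (3810, 11), (4510, 27), (5470, 28), (560, 8), (7190, 28), (9760, 7)}
Set union of the two operands is {(1770, 18), (2350, 1), (3430, 28), (3690, 7), (3800, 3), (3810, 11), (4510, 27), (5470, 28), (560, 8), (7190, 28), (960, 19), (9760, 7)}.
Keep only column(s) hours (3 duplicate(s) eliminated): {1, 11, 18, 19, 27, 28, 3, 7, 8}

{1, 11, 18, 19, 27, 28, 3, 7, 8}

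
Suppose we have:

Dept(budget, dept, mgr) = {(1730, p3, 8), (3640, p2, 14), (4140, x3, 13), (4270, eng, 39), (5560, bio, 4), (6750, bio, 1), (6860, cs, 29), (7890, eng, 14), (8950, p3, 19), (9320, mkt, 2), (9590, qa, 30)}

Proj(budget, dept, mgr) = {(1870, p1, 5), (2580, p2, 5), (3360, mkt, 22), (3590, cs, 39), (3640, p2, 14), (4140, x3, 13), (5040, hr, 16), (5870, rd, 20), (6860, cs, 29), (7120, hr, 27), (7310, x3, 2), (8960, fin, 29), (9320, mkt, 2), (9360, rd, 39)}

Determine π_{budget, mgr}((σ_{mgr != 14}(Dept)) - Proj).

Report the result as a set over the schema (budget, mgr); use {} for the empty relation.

{(1730, 8), (4270, 39), (5560, 4), (6750, 1), (8950, 19), (9590, 30)}

Selection mgr != 14: {(1730, p3, 8), (4140, x3, 13), (4270, eng, 39), (5560, bio, 4), (6750, bio, 1), (6860, cs, 29), (8950, p3, 19), (9320, mkt, 2), (9590, qa, 30)}
Set difference of the two operands is {(1730, p3, 8), (4270, eng, 39), (5560, bio, 4), (6750, bio, 1), (8950, p3, 19), (9590, qa, 30)}.
π_{budget, mgr} gives {(1730, 8), (4270, 39), (5560, 4), (6750, 1), (8950, 19), (9590, 30)}.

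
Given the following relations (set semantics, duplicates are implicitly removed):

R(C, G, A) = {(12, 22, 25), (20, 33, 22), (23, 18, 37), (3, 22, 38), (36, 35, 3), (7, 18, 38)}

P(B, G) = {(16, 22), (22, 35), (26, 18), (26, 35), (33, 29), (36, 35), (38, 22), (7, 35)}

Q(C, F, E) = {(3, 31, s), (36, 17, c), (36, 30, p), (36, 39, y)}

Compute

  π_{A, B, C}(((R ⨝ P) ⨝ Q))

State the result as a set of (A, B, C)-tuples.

{(3, 22, 36), (3, 26, 36), (3, 36, 36), (3, 7, 36), (38, 16, 3), (38, 38, 3)}

R ⋈ P (natural join on G): {(12, 22, 25, 16), (12, 22, 25, 38), (23, 18, 37, 26), (3, 22, 38, 16), (3, 22, 38, 38), (36, 35, 3, 22), (36, 35, 3, 26), (36, 35, 3, 36), (36, 35, 3, 7), (7, 18, 38, 26)}
(R ⨝ P) ⋈ Q (natural join on C): {(3, 22, 38, 16, 31, s), (3, 22, 38, 38, 31, s), (36, 35, 3, 22, 17, c), (36, 35, 3, 22, 30, p), (36, 35, 3, 22, 39, y), (36, 35, 3, 26, 17, c), (36, 35, 3, 26, 30, p), (36, 35, 3, 26, 39, y), (36, 35, 3, 36, 17, c), (36, 35, 3, 36, 30, p), (36, 35, 3, 36, 39, y), (36, 35, 3, 7, 17, c), (36, 35, 3, 7, 30, p), (36, 35, 3, 7, 39, y)}
Keep only column(s) A, B, C (8 duplicate(s) eliminated): {(3, 22, 36), (3, 26, 36), (3, 36, 36), (3, 7, 36), (38, 16, 3), (38, 38, 3)}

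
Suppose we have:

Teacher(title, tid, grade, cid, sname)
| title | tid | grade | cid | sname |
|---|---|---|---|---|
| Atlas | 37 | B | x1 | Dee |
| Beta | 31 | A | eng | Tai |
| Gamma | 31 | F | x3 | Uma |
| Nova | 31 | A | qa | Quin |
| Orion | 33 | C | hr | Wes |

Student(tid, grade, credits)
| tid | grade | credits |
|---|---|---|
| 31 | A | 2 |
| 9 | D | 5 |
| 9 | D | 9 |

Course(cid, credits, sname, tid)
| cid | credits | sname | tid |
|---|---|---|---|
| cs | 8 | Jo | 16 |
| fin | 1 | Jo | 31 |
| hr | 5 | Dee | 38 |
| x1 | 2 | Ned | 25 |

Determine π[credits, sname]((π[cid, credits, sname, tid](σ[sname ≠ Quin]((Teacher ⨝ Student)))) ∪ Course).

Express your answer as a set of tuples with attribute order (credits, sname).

{(1, Jo), (2, Ned), (2, Tai), (5, Dee), (8, Jo)}

Teacher ⋈ Student (natural join on tid, grade): {(Beta, 31, A, eng, Tai, 2), (Nova, 31, A, qa, Quin, 2)}
Apply σ_{sname ≠ Quin}; surviving tuples: {(Beta, 31, A, eng, Tai, 2)}
π[cid, credits, sname, tid]: project onto (cid, credits, sname, tid) → {(eng, 2, Tai, 31)}
Union: {(eng, 2, Tai, 31)} with {(cs, 8, Jo, 16), (fin, 1, Jo, 31), (hr, 5, Dee, 38), (x1, 2, Ned, 25)} → {(cs, 8, Jo, 16), (eng, 2, Tai, 31), (fin, 1, Jo, 31), (hr, 5, Dee, 38), (x1, 2, Ned, 25)}
π[credits, sname]: project onto (credits, sname) → {(1, Jo), (2, Ned), (2, Tai), (5, Dee), (8, Jo)}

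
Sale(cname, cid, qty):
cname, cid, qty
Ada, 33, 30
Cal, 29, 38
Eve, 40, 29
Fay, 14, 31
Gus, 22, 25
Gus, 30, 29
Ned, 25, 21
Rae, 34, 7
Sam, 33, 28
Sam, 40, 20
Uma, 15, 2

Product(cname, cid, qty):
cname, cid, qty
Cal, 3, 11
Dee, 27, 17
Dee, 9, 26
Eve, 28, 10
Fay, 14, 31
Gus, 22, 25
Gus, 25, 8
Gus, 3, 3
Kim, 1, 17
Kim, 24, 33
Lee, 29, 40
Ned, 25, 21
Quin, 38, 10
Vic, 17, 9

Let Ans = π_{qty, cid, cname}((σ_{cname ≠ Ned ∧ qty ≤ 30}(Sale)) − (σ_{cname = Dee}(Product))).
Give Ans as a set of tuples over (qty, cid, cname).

Selection cname ≠ Ned ∧ qty ≤ 30: {(Ada, 33, 30), (Eve, 40, 29), (Gus, 22, 25), (Gus, 30, 29), (Rae, 34, 7), (Sam, 33, 28), (Sam, 40, 20), (Uma, 15, 2)}
Selection cname = Dee: {(Dee, 27, 17), (Dee, 9, 26)}
Set difference of the two operands is {(Ada, 33, 30), (Eve, 40, 29), (Gus, 22, 25), (Gus, 30, 29), (Rae, 34, 7), (Sam, 33, 28), (Sam, 40, 20), (Uma, 15, 2)}.
π_{qty, cid, cname} gives {(2, 15, Uma), (20, 40, Sam), (25, 22, Gus), (28, 33, Sam), (29, 30, Gus), (29, 40, Eve), (30, 33, Ada), (7, 34, Rae)}.

{(2, 15, Uma), (20, 40, Sam), (25, 22, Gus), (28, 33, Sam), (29, 30, Gus), (29, 40, Eve), (30, 33, Ada), (7, 34, Rae)}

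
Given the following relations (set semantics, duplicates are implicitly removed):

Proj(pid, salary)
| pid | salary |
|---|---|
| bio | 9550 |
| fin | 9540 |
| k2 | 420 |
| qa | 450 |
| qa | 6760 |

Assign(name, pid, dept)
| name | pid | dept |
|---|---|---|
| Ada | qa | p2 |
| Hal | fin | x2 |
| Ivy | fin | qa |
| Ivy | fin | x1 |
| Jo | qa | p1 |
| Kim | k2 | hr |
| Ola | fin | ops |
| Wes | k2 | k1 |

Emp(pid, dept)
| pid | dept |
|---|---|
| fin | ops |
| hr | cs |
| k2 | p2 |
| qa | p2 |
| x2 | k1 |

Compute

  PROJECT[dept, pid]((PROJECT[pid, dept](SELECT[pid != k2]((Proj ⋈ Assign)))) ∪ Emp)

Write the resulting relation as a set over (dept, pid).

Joining Proj and Assign on pid yields {(fin, 9540, Hal, x2), (fin, 9540, Ivy, qa), (fin, 9540, Ivy, x1), (fin, 9540, Ola, ops), (k2, 420, Kim, hr), (k2, 420, Wes, k1), (qa, 450, Ada, p2), (qa, 450, Jo, p1), (qa, 6760, Ada, p2), (qa, 6760, Jo, p1)}.
Apply σ_{pid != k2}; surviving tuples: {(fin, 9540, Hal, x2), (fin, 9540, Ivy, qa), (fin, 9540, Ivy, x1), (fin, 9540, Ola, ops), (qa, 450, Ada, p2), (qa, 450, Jo, p1), (qa, 6760, Ada, p2), (qa, 6760, Jo, p1)}
Projecting to pid, dept (2 duplicate(s) eliminated): {(fin, ops), (fin, qa), (fin, x1), (fin, x2), (qa, p1), (qa, p2)}
Taking the union: {(fin, ops), (fin, qa), (fin, x1), (fin, x2), (hr, cs), (k2, p2), (qa, p1), (qa, p2), (x2, k1)}
Projecting to dept, pid: {(cs, hr), (k1, x2), (ops, fin), (p1, qa), (p2, k2), (p2, qa), (qa, fin), (x1, fin), (x2, fin)}

{(cs, hr), (k1, x2), (ops, fin), (p1, qa), (p2, k2), (p2, qa), (qa, fin), (x1, fin), (x2, fin)}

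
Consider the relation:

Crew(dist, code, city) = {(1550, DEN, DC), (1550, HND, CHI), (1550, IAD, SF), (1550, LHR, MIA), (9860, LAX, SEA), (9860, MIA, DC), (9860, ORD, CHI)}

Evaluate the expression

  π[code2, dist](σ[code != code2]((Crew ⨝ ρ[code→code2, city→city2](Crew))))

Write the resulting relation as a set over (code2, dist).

{(DEN, 1550), (HND, 1550), (IAD, 1550), (LAX, 9860), (LHR, 1550), (MIA, 9860), (ORD, 9860)}

ρ[code→code2, city→city2]: schema becomes (dist, code2, city2); tuples unchanged.
Crew ⋈ ρ[code→code2, city→city2](Crew) (natural join on dist): {(1550, DEN, DC, DEN, DC), (1550, DEN, DC, HND, CHI), (1550, DEN, DC, IAD, SF), (1550, DEN, DC, LHR, MIA), (1550, HND, CHI, DEN, DC), (1550, HND, CHI, HND, CHI), (1550, HND, CHI, IAD, SF), (1550, HND, CHI, LHR, MIA), (1550, IAD, SF, DEN, DC), (1550, IAD, SF, HND, CHI), (1550, IAD, SF, IAD, SF), (1550, IAD, SF, LHR, MIA), (1550, LHR, MIA, DEN, DC), (1550, LHR, MIA, HND, CHI), (1550, LHR, MIA, IAD, SF), (1550, LHR, MIA, LHR, MIA), (9860, LAX, SEA, LAX, SEA), (9860, LAX, SEA, MIA, DC), (9860, LAX, SEA, ORD, CHI), (9860, MIA, DC, LAX, SEA), (9860, MIA, DC, MIA, DC), (9860, MIA, DC, ORD, CHI), (9860, ORD, CHI, LAX, SEA), (9860, ORD, CHI, MIA, DC), (9860, ORD, CHI, ORD, CHI)}
Selection code != code2: {(1550, DEN, DC, HND, CHI), (1550, DEN, DC, IAD, SF), (1550, DEN, DC, LHR, MIA), (1550, HND, CHI, DEN, DC), (1550, HND, CHI, IAD, SF), (1550, HND, CHI, LHR, MIA), (1550, IAD, SF, DEN, DC), (1550, IAD, SF, HND, CHI), (1550, IAD, SF, LHR, MIA), (1550, LHR, MIA, DEN, DC), (1550, LHR, MIA, HND, CHI), (1550, LHR, MIA, IAD, SF), (9860, LAX, SEA, MIA, DC), (9860, LAX, SEA, ORD, CHI), (9860, MIA, DC, LAX, SEA), (9860, MIA, DC, ORD, CHI), (9860, ORD, CHI, LAX, SEA), (9860, ORD, CHI, MIA, DC)}
π_{code2, dist} gives {(DEN, 1550), (HND, 1550), (IAD, 1550), (LAX, 9860), (LHR, 1550), (MIA, 9860), (ORD, 9860)} (11 duplicate(s) eliminated).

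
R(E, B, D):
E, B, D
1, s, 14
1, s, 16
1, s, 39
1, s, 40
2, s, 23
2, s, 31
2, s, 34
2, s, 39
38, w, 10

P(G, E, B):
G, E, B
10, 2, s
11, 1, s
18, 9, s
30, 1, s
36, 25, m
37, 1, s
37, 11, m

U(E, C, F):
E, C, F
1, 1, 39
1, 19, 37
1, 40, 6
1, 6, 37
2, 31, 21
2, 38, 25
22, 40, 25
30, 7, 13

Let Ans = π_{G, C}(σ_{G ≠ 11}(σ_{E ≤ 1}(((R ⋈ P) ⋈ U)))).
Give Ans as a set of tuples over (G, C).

{(30, 1), (30, 19), (30, 40), (30, 6), (37, 1), (37, 19), (37, 40), (37, 6)}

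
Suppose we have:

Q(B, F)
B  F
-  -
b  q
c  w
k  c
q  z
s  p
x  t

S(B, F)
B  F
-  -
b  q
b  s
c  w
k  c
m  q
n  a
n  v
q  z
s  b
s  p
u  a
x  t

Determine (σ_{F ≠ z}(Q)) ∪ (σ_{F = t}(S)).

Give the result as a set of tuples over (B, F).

σ[F ≠ z]: keep tuples satisfying F ≠ z → {(b, q), (c, w), (k, c), (s, p), (x, t)}
σ[F = t]: keep tuples satisfying F = t → {(x, t)}
Union: {(b, q), (c, w), (k, c), (s, p), (x, t)} with {(x, t)} → {(b, q), (c, w), (k, c), (s, p), (x, t)}

{(b, q), (c, w), (k, c), (s, p), (x, t)}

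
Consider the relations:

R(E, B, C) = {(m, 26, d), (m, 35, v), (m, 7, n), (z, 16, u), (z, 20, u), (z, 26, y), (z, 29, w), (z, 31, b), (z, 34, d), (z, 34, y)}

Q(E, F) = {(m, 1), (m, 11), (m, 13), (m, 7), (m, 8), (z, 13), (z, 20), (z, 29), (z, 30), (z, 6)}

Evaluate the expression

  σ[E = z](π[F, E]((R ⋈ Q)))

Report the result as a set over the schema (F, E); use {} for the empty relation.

{(13, z), (20, z), (29, z), (30, z), (6, z)}

R ⋈ Q (natural join on E): {(m, 26, d, 1), (m, 26, d, 11), (m, 26, d, 13), (m, 26, d, 7), (m, 26, d, 8), (m, 35, v, 1), (m, 35, v, 11), (m, 35, v, 13), (m, 35, v, 7), (m, 35, v, 8), (m, 7, n, 1), (m, 7, n, 11), (m, 7, n, 13), (m, 7, n, 7), (m, 7, n, 8), (z, 16, u, 13), (z, 16, u, 20), (z, 16, u, 29), (z, 16, u, 30), (z, 16, u, 6), (z, 20, u, 13), (z, 20, u, 20), (z, 20, u, 29), (z, 20, u, 30), (z, 20, u, 6), (z, 26, y, 13), (z, 26, y, 20), (z, 26, y, 29), (z, 26, y, 30), (z, 26, y, 6), (z, 29, w, 13), (z, 29, w, 20), (z, 29, w, 29), (z, 29, w, 30), (z, 29, w, 6), (z, 31, b, 13), (z, 31, b, 20), (z, 31, b, 29), (z, 31, b, 30), (z, 31, b, 6), (z, 34, d, 13), (z, 34, d, 20), (z, 34, d, 29), (z, 34, d, 30), (z, 34, d, 6), (z, 34, y, 13), (z, 34, y, 20), (z, 34, y, 29), (z, 34, y, 30), (z, 34, y, 6)}
Projecting to F, E (40 duplicate(s) eliminated): {(1, m), (11, m), (13, m), (13, z), (20, z), (29, z), (30, z), (6, z), (7, m), (8, m)}
Filtering on E = z leaves {(13, z), (20, z), (29, z), (30, z), (6, z)}.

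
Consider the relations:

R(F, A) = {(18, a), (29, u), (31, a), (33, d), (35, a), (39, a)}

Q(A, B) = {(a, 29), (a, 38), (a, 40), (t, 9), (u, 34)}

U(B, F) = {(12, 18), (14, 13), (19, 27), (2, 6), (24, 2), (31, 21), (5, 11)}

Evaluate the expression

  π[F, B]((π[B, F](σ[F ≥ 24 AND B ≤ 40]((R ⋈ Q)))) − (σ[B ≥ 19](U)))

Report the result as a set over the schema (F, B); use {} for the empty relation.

{(29, 34), (31, 29), (31, 38), (31, 40), (35, 29), (35, 38), (35, 40), (39, 29), (39, 38), (39, 40)}

R ⋈ Q (natural join on A): {(18, a, 29), (18, a, 38), (18, a, 40), (29, u, 34), (31, a, 29), (31, a, 38), (31, a, 40), (35, a, 29), (35, a, 38), (35, a, 40), (39, a, 29), (39, a, 38), (39, a, 40)}
Filtering on F ≥ 24 AND B ≤ 40 leaves {(29, u, 34), (31, a, 29), (31, a, 38), (31, a, 40), (35, a, 29), (35, a, 38), (35, a, 40), (39, a, 29), (39, a, 38), (39, a, 40)}.
π[B, F]: project onto (B, F) → {(29, 31), (29, 35), (29, 39), (34, 29), (38, 31), (38, 35), (38, 39), (40, 31), (40, 35), (40, 39)}
Filtering on B ≥ 19 leaves {(19, 27), (24, 2), (31, 21)}.
Taking the difference: {(29, 31), (29, 35), (29, 39), (34, 29), (38, 31), (38, 35), (38, 39), (40, 31), (40, 35), (40, 39)}
π[F, B]: project onto (F, B) → {(29, 34), (31, 29), (31, 38), (31, 40), (35, 29), (35, 38), (35, 40), (39, 29), (39, 38), (39, 40)}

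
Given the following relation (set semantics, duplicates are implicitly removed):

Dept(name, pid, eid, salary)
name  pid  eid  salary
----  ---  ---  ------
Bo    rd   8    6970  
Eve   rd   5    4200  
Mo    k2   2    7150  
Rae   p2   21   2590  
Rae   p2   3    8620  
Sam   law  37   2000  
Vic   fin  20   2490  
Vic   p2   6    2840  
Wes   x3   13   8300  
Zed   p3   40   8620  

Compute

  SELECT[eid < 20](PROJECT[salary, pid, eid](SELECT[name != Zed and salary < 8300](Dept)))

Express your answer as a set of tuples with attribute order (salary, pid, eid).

Filtering on name != Zed and salary < 8300 leaves {(Bo, rd, 8, 6970), (Eve, rd, 5, 4200), (Mo, k2, 2, 7150), (Rae, p2, 21, 2590), (Sam, law, 37, 2000), (Vic, fin, 20, 2490), (Vic, p2, 6, 2840)}.
Projecting to salary, pid, eid: {(2000, law, 37), (2490, fin, 20), (2590, p2, 21), (2840, p2, 6), (4200, rd, 5), (6970, rd, 8), (7150, k2, 2)}
Filtering on eid < 20 leaves {(2840, p2, 6), (4200, rd, 5), (6970, rd, 8), (7150, k2, 2)}.

{(2840, p2, 6), (4200, rd, 5), (6970, rd, 8), (7150, k2, 2)}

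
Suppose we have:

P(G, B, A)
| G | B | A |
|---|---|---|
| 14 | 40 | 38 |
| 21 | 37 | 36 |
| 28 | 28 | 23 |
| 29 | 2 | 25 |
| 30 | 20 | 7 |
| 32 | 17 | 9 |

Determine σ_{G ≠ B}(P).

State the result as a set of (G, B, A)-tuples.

{(14, 40, 38), (21, 37, 36), (29, 2, 25), (30, 20, 7), (32, 17, 9)}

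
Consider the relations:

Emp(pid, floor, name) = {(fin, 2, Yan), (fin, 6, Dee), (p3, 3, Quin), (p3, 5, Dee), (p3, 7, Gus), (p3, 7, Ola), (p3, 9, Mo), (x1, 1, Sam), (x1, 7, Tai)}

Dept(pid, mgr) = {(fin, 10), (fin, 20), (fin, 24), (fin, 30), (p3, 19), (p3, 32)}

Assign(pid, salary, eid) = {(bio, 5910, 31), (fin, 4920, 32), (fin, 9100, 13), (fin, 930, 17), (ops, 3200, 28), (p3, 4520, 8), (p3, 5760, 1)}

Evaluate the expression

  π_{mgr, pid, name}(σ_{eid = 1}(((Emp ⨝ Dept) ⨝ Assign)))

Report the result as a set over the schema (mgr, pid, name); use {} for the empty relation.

{(19, p3, Dee), (19, p3, Gus), (19, p3, Mo), (19, p3, Ola), (19, p3, Quin), (32, p3, Dee), (32, p3, Gus), (32, p3, Mo), (32, p3, Ola), (32, p3, Quin)}

Joining Emp and Dept on pid yields {(fin, 2, Yan, 10), (fin, 2, Yan, 20), (fin, 2, Yan, 24), (fin, 2, Yan, 30), (fin, 6, Dee, 10), (fin, 6, Dee, 20), (fin, 6, Dee, 24), (fin, 6, Dee, 30), (p3, 3, Quin, 19), (p3, 3, Quin, 32), (p3, 5, Dee, 19), (p3, 5, Dee, 32), (p3, 7, Gus, 19), (p3, 7, Gus, 32), (p3, 7, Ola, 19), (p3, 7, Ola, 32), (p3, 9, Mo, 19), (p3, 9, Mo, 32)}.
Joining (Emp ⨝ Dept) and Assign on pid yields {(fin, 2, Yan, 10, 4920, 32), (fin, 2, Yan, 10, 9100, 13), (fin, 2, Yan, 10, 930, 17), (fin, 2, Yan, 20, 4920, 32), (fin, 2, Yan, 20, 9100, 13), (fin, 2, Yan, 20, 930, 17), (fin, 2, Yan, 24, 4920, 32), (fin, 2, Yan, 24, 9100, 13), (fin, 2, Yan, 24, 930, 17), (fin, 2, Yan, 30, 4920, 32), (fin, 2, Yan, 30, 9100, 13), (fin, 2, Yan, 30, 930, 17), (fin, 6, Dee, 10, 4920, 32), (fin, 6, Dee, 10, 9100, 13), (fin, 6, Dee, 10, 930, 17), (fin, 6, Dee, 20, 4920, 32), (fin, 6, Dee, 20, 9100, 13), (fin, 6, Dee, 20, 930, 17), (fin, 6, Dee, 24, 4920, 32), (fin, 6, Dee, 24, 9100, 13), (fin, 6, Dee, 24, 930, 17), (fin, 6, Dee, 30, 4920, 32), (fin, 6, Dee, 30, 9100, 13), (fin, 6, Dee, 30, 930, 17), (p3, 3, Quin, 19, 4520, 8), (p3, 3, Quin, 19, 5760, 1), (p3, 3, Quin, 32, 4520, 8), (p3, 3, Quin, 32, 5760, 1), (p3, 5, Dee, 19, 4520, 8), (p3, 5, Dee, 19, 5760, 1), (p3, 5, Dee, 32, 4520, 8), (p3, 5, Dee, 32, 5760, 1), (p3, 7, Gus, 19, 4520, 8), (p3, 7, Gus, 19, 5760, 1), (p3, 7, Gus, 32, 4520, 8), (p3, 7, Gus, 32, 5760, 1), (p3, 7, Ola, 19, 4520, 8), (p3, 7, Ola, 19, 5760, 1), (p3, 7, Ola, 32, 4520, 8), (p3, 7, Ola, 32, 5760, 1), (p3, 9, Mo, 19, 4520, 8), (p3, 9, Mo, 19, 5760, 1), (p3, 9, Mo, 32, 4520, 8), (p3, 9, Mo, 32, 5760, 1)}.
Apply σ_{eid = 1}; surviving tuples: {(p3, 3, Quin, 19, 5760, 1), (p3, 3, Quin, 32, 5760, 1), (p3, 5, Dee, 19, 5760, 1), (p3, 5, Dee, 32, 5760, 1), (p3, 7, Gus, 19, 5760, 1), (p3, 7, Gus, 32, 5760, 1), (p3, 7, Ola, 19, 5760, 1), (p3, 7, Ola, 32, 5760, 1), (p3, 9, Mo, 19, 5760, 1), (p3, 9, Mo, 32, 5760, 1)}
Projecting to mgr, pid, name: {(19, p3, Dee), (19, p3, Gus), (19, p3, Mo), (19, p3, Ola), (19, p3, Quin), (32, p3, Dee), (32, p3, Gus), (32, p3, Mo), (32, p3, Ola), (32, p3, Quin)}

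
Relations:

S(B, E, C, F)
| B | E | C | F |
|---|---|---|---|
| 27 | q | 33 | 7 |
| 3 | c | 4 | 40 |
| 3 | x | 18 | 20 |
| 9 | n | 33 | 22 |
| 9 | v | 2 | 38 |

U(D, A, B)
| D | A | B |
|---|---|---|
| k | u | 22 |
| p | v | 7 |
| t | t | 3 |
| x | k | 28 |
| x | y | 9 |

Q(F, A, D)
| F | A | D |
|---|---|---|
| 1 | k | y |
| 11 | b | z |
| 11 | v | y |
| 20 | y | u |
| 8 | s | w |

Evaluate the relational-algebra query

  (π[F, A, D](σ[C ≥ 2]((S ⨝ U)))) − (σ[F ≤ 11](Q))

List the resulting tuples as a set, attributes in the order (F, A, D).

{(20, t, t), (22, y, x), (38, y, x), (40, t, t)}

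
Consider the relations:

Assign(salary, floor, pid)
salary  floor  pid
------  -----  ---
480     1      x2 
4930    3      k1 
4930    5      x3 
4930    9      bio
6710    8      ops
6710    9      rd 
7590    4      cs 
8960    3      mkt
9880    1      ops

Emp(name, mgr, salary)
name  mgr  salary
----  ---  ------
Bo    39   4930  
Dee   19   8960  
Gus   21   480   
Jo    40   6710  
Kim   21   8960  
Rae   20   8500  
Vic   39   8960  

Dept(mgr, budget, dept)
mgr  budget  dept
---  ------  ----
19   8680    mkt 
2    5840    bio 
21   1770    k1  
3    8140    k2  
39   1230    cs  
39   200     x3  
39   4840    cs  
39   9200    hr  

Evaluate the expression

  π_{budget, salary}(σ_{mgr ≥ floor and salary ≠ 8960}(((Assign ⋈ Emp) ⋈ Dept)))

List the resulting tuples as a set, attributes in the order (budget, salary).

Natural join on salary: {(480, 1, x2, Gus, 21), (4930, 3, k1, Bo, 39), (4930, 5, x3, Bo, 39), (4930, 9, bio, Bo, 39), (6710, 8, ops, Jo, 40), (6710, 9, rd, Jo, 40), (8960, 3, mkt, Dee, 19), (8960, 3, mkt, Kim, 21), (8960, 3, mkt, Vic, 39)}
Natural join on mgr: {(480, 1, x2, Gus, 21, 1770, k1), (4930, 3, k1, Bo, 39, 1230, cs), (4930, 3, k1, Bo, 39, 200, x3), (4930, 3, k1, Bo, 39, 4840, cs), (4930, 3, k1, Bo, 39, 9200, hr), (4930, 5, x3, Bo, 39, 1230, cs), (4930, 5, x3, Bo, 39, 200, x3), (4930, 5, x3, Bo, 39, 4840, cs), (4930, 5, x3, Bo, 39, 9200, hr), (4930, 9, bio, Bo, 39, 1230, cs), (4930, 9, bio, Bo, 39, 200, x3), (4930, 9, bio, Bo, 39, 4840, cs), (4930, 9, bio, Bo, 39, 9200, hr), (8960, 3, mkt, Dee, 19, 8680, mkt), (8960, 3, mkt, Kim, 21, 1770, k1), (8960, 3, mkt, Vic, 39, 1230, cs), (8960, 3, mkt, Vic, 39, 200, x3), (8960, 3, mkt, Vic, 39, 4840, cs), (8960, 3, mkt, Vic, 39, 9200, hr)}
Selection mgr ≥ floor and salary ≠ 8960: {(480, 1, x2, Gus, 21, 1770, k1), (4930, 3, k1, Bo, 39, 1230, cs), (4930, 3, k1, Bo, 39, 200, x3), (4930, 3, k1, Bo, 39, 4840, cs), (4930, 3, k1, Bo, 39, 9200, hr), (4930, 5, x3, Bo, 39, 1230, cs), (4930, 5, x3, Bo, 39, 200, x3), (4930, 5, x3, Bo, 39, 4840, cs), (4930, 5, x3, Bo, 39, 9200, hr), (4930, 9, bio, Bo, 39, 1230, cs), (4930, 9, bio, Bo, 39, 200, x3), (4930, 9, bio, Bo, 39, 4840, cs), (4930, 9, bio, Bo, 39, 9200, hr)}
π[budget, salary]: project onto (budget, salary) (8 duplicate(s) eliminated) → {(1230, 4930), (1770, 480), (200, 4930), (4840, 4930), (9200, 4930)}

{(1230, 4930), (1770, 480), (200, 4930), (4840, 4930), (9200, 4930)}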